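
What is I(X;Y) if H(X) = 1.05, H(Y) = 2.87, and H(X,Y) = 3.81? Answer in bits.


I(X;Y) = H(X) + H(Y) - H(X,Y) = 1.05 + 2.87 - 3.81 = 0.11

0.11 bits


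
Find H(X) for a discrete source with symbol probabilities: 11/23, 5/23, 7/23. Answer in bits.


H = -sum(p_i * log2(p_i)). Terms: -(11/23)*log2(11/23) = 0.508932; -(5/23)*log2(5/23) = 0.478616; -(7/23)*log2(7/23) = 0.522324. H = 0.508932 + 0.478616 + 0.522324 = 1.5099

1.5099 bits


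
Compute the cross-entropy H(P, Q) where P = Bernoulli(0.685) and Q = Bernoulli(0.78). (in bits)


H(P,Q) = -p*log2(q) - (1-p)*log2(1-q). -0.685*log2(0.78) = 0.245541; -0.315*log2(0.22) = 0.688094. H(P,Q) = 0.245541 + 0.688094 = 0.9336

0.9336 bits


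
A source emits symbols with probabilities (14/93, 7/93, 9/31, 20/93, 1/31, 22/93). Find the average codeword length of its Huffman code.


Huffman construction (repeatedly merge the two least-probable nodes; each merge adds 1 bit to every symbol beneath it): 1/31 + 7/93 = 10/93; 10/93 + 14/93 = 8/31; 20/93 + 22/93 = 14/31; 8/31 + 9/31 = 17/31; 14/31 + 17/31 = 1. Resulting codeword lengths (in the order the probabilities were given): (3, 4, 2, 2, 4, 2). L_avg = sum(p_i * l_i) = 14/93*3 + 7/93*4 + 9/31*2 + 20/93*2 + 1/31*4 + 22/93*2 = 220/93 = 2.3656

2.3656 bits


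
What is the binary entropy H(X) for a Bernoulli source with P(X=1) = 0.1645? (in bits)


H = -p*log2(p) - (1-p)*log2(1-p). -0.1645*log2(0.1645) = 0.428332; -0.8355*log2(0.8355) = 0.216635. H = 0.428332 + 0.216635 = 0.645

0.645 bits


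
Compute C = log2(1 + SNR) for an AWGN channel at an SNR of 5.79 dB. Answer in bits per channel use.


SNR_linear = 10^(5.79/10) = 3.7931; C = log2(1 + SNR_linear) = log2(1 + 3.7931) = 2.261

2.261 bits/channel use


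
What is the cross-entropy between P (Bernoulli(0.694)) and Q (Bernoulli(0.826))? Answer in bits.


H(P,Q) = -p*log2(q) - (1-p)*log2(1-q). -0.694*log2(0.826) = 0.191396; -0.306*log2(0.174) = 0.771989. H(P,Q) = 0.191396 + 0.771989 = 0.9634

0.9634 bits


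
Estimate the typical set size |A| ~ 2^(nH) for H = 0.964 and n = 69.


log2|A_typical| = nH = 69 * 0.964 = 66.516, so |A_typical| ~ 2^66.516 = 1.055e+20

1.055e+20


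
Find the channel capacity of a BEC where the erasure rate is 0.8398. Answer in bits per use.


C = 1 - epsilon = 1 - 0.8398 = 0.1602

0.1602 bits


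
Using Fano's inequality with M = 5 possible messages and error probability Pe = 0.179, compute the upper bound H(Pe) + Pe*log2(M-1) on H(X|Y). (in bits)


H(Pe) = -Pe*log2(Pe) - (1-Pe)*log2(1-Pe) = -0.179*log2(0.179) - 0.821*log2(0.821) = 0.444272 + 0.233612 = 0.6779. Pe*log2(M-1) = 0.179*log2(4) = 0.358000. Bound = H(Pe) + Pe*log2(M-1) = 0.444272 + 0.233612 + 0.358000 = 1.0359

1.0359 bits


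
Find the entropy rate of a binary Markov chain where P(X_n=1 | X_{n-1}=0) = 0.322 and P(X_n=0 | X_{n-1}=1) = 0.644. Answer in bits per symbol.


Stationary distribution: pi_0 = p10/(p01+p10) = 0.6667, pi_1 = 0.3333. Entropy rate H' = pi_0*H(p01) + pi_1*H(p10) = 0.6667*0.9065 + 0.3333*0.9393 = 0.9175

0.9175 bits/symbol


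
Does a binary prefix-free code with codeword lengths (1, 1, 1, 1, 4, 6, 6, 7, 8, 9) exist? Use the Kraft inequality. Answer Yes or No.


Kraft sum = sum(2^(-l_i)) = 2.1074, need <= 1. Result: violated (a binary prefix-free code with these lengths cannot exist)

No


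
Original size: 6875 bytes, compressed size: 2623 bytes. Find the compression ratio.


Ratio = original / compressed = 6875 / 2623 = 2.621

2.621


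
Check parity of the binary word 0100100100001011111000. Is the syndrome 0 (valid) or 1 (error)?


Syndrome = XOR of all bits = 0 XOR 1 XOR 0 XOR 0 XOR 1 XOR 0 XOR 0 XOR 1 XOR 0 XOR 0 XOR 0 XOR 0 XOR 1 XOR 0 XOR 1 XOR 1 XOR 1 XOR 1 XOR 1 XOR 0 XOR 0 XOR 0 = 1

1


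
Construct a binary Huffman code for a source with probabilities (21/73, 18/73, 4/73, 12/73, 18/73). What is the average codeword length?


Huffman construction (repeatedly merge the two least-probable nodes; each merge adds 1 bit to every symbol beneath it): 4/73 + 12/73 = 16/73; 16/73 + 18/73 = 34/73; 18/73 + 21/73 = 39/73; 34/73 + 39/73 = 1. Resulting codeword lengths (in the order the probabilities were given): (2, 2, 3, 3, 2). L_avg = sum(p_i * l_i) = 21/73*2 + 18/73*2 + 4/73*3 + 12/73*3 + 18/73*2 = 162/73 = 2.2192

2.2192 bits


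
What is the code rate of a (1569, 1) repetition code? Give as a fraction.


Rate = k/n = 1/1569

1/1569


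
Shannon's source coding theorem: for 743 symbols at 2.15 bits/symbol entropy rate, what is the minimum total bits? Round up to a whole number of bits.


Minimum bits >= n * H = 743 * 2.15 = 1597.45, rounded up to a whole number of bits = 1598

1598 bits


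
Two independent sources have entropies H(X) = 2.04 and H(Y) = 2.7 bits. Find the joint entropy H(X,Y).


For independent variables, H(X,Y) = H(X) + H(Y) = 2.04 + 2.7 = 4.74

4.74 bits


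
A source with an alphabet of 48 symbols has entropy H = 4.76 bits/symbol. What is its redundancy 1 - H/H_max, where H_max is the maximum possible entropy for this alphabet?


H_max = log2(K) = log2(48) = 5.585 bits/symbol. Redundancy = 1 - H/H_max = 1 - 4.76/5.585 = 1 - 0.8523 = 0.1477

0.1477


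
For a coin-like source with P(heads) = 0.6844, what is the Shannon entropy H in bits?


H = -p*log2(p) - (1-p)*log2(1-p). -0.6844*log2(0.6844) = 0.374427; -0.3156*log2(0.3156) = 0.525105. H = 0.374427 + 0.525105 = 0.8995

0.8995 bits


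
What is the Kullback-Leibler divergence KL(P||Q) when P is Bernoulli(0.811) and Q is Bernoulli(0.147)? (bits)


KL = p*log2(p/q) + (1-p)*log2((1-p)/(1-q)) = 0.811*log2(0.811/0.147) + 0.189*log2(0.189/0.853) = 1.5873

1.5873 bits


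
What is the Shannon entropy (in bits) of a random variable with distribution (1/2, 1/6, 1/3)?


H = -sum(p_i * log2(p_i)). Terms: -(1/2)*log2(1/2) = 0.500000; -(1/6)*log2(1/6) = 0.430827; -(1/3)*log2(1/3) = 0.528321. H = 0.500000 + 0.430827 + 0.528321 = 1.4591

1.4591 bits


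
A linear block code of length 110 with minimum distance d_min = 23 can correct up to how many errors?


Correction capability = floor((d-1)/2) = floor((23-1)/2) = 11

11 errors


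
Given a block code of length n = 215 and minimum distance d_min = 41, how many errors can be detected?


Detection capability = d_min - 1 = 41 - 1 = 40

40 errors


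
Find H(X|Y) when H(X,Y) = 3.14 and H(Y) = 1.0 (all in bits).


H(X|Y) = H(X,Y) - H(Y) = 3.14 - 1.0 = 2.14

2.14 bits


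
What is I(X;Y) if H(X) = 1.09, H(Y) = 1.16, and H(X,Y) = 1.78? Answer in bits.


I(X;Y) = H(X) + H(Y) - H(X,Y) = 1.09 + 1.16 - 1.78 = 0.47

0.47 bits


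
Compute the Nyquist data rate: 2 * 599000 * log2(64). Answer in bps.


Rate = 2 * B * log2(M) = 2 * 599000 * 6.0 = 7188000.0

7188000.0 bps


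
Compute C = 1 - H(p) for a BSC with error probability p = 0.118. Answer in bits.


H(p) = -p*log2(p) - (1-p)*log2(1-p) = -0.118*log2(0.118) - 0.882*log2(0.882) = 0.363811 + 0.159774 = 0.5236. C = 1 - H(p) = 1 - 0.5236 = 0.4764

0.4764 bits


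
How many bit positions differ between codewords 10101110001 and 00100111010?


Count differing positions: ^ . . . ^ . . ^ . ^ ^ = 5 differences

5


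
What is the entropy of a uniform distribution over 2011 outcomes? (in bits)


H = log2(n) = log2(2011) = 10.9737

10.9737 bits


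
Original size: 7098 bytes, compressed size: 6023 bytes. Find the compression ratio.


Ratio = original / compressed = 7098 / 6023 = 1.1785

1.1785


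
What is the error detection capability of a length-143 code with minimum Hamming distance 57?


Detection capability = d_min - 1 = 57 - 1 = 56

56 errors


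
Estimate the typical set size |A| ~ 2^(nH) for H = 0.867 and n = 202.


log2|A_typical| = nH = 202 * 0.867 = 175.134, so |A_typical| ~ 2^175.134 = 5.255e+52

5.255e+52


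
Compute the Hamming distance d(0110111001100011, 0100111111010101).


Count differing positions: . . ^ . . . . ^ ^ . ^ ^ . ^ ^ . = 7 differences

7


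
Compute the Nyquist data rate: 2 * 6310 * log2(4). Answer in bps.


Rate = 2 * B * log2(M) = 2 * 6310 * 2.0 = 25240.0

25240.0 bps


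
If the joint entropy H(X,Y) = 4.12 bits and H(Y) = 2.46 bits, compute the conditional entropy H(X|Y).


H(X|Y) = H(X,Y) - H(Y) = 4.12 - 2.46 = 1.66

1.66 bits


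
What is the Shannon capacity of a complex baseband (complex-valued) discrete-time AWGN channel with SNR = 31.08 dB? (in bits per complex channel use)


SNR_linear = 10^(31.08/10) = 1282.3306; C = log2(1 + SNR_linear) = log2(1 + 1282.3306) = 10.3257

10.3257 bits/channel use


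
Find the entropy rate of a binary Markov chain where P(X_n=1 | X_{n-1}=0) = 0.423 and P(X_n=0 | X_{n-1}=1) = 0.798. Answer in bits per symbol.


Stationary distribution: pi_0 = p10/(p01+p10) = 0.6536, pi_1 = 0.3464. Entropy rate H' = pi_0*H(p01) + pi_1*H(p10) = 0.6536*0.9828 + 0.3464*0.7259 = 0.8938

0.8938 bits/symbol


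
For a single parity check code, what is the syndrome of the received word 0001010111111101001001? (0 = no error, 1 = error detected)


Syndrome = XOR of all bits = 0 XOR 0 XOR 0 XOR 1 XOR 0 XOR 1 XOR 0 XOR 1 XOR 1 XOR 1 XOR 1 XOR 1 XOR 1 XOR 1 XOR 0 XOR 1 XOR 0 XOR 0 XOR 1 XOR 0 XOR 0 XOR 1 = 0

0


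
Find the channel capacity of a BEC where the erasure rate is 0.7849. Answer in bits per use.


C = 1 - epsilon = 1 - 0.7849 = 0.2151

0.2151 bits


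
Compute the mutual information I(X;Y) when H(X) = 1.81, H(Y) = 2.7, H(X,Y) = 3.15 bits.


I(X;Y) = H(X) + H(Y) - H(X,Y) = 1.81 + 2.7 - 3.15 = 1.36

1.36 bits


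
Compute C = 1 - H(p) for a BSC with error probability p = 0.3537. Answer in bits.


H(p) = -p*log2(p) - (1-p)*log2(1-p) = -0.3537*log2(0.3537) - 0.6463*log2(0.6463) = 0.530338 + 0.406991 = 0.9373. C = 1 - H(p) = 1 - 0.9373 = 0.0627

0.0627 bits


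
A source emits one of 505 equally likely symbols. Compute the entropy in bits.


H = log2(n) = log2(505) = 8.9801

8.9801 bits


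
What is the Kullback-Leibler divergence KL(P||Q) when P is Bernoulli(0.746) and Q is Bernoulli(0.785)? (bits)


KL = p*log2(p/q) + (1-p)*log2((1-p)/(1-q)) = 0.746*log2(0.746/0.785) + 0.254*log2(0.254/0.215) = 0.0062

0.0062 bits


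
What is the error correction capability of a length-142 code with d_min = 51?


Correction capability = floor((d-1)/2) = floor((51-1)/2) = 25

25 errors


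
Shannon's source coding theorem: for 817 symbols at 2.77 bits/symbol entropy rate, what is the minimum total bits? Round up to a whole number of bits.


Minimum bits >= n * H = 817 * 2.77 = 2263.09, rounded up to a whole number of bits = 2264

2264 bits


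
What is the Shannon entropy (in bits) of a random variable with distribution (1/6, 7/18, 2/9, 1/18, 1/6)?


H = -sum(p_i * log2(p_i)). Terms: -(1/6)*log2(1/6) = 0.430827; -(7/18)*log2(7/18) = 0.529888; -(2/9)*log2(2/9) = 0.482206; -(1/18)*log2(1/18) = 0.231663; -(1/6)*log2(1/6) = 0.430827. H = 0.430827 + 0.529888 + 0.482206 + 0.231663 + 0.430827 = 2.1054

2.1054 bits


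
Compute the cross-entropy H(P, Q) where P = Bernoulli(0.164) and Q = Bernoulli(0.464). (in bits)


H(P,Q) = -p*log2(q) - (1-p)*log2(1-q). -0.164*log2(0.464) = 0.181680; -0.836*log2(0.536) = 0.752145. H(P,Q) = 0.181680 + 0.752145 = 0.9338

0.9338 bits


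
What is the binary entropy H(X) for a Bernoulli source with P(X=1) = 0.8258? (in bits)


H = -p*log2(p) - (1-p)*log2(1-p). -0.8258*log2(0.8258) = 0.228033; -0.1742*log2(0.1742) = 0.439190. H = 0.228033 + 0.439190 = 0.6672

0.6672 bits


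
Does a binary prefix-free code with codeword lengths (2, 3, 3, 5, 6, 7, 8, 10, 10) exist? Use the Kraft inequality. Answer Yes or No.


Kraft sum = sum(2^(-l_i)) = 0.5605, need <= 1. Result: satisfied (a binary prefix-free code with these lengths exists)

Yes


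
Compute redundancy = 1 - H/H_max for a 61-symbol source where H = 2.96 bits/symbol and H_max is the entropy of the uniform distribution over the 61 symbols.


H_max = log2(K) = log2(61) = 5.9307 bits/symbol. Redundancy = 1 - H/H_max = 1 - 2.96/5.9307 = 1 - 0.4991 = 0.5009

0.5009


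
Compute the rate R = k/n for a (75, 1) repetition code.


Rate = k/n = 1/75

1/75


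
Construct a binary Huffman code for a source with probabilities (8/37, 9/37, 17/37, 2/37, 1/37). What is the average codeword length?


Huffman construction (repeatedly merge the two least-probable nodes; each merge adds 1 bit to every symbol beneath it): 1/37 + 2/37 = 3/37; 3/37 + 8/37 = 11/37; 9/37 + 11/37 = 20/37; 17/37 + 20/37 = 1. Resulting codeword lengths (in the order the probabilities were given): (3, 2, 1, 4, 4). L_avg = sum(p_i * l_i) = 8/37*3 + 9/37*2 + 17/37*1 + 2/37*4 + 1/37*4 = 71/37 = 1.9189

1.9189 bits


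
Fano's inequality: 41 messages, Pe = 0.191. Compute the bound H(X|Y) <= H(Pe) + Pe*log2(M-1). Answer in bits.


H(Pe) = -Pe*log2(Pe) - (1-Pe)*log2(1-Pe) = -0.191*log2(0.191) - 0.809*log2(0.809) = 0.456176 + 0.247383 = 0.7036. Pe*log2(M-1) = 0.191*log2(40) = 1.016488. Bound = H(Pe) + Pe*log2(M-1) = 0.456176 + 0.247383 + 1.016488 = 1.72

1.72 bits


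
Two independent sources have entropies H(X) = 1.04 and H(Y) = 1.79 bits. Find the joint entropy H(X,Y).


For independent variables, H(X,Y) = H(X) + H(Y) = 1.04 + 1.79 = 2.83

2.83 bits


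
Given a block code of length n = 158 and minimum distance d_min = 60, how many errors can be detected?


Detection capability = d_min - 1 = 60 - 1 = 59

59 errors


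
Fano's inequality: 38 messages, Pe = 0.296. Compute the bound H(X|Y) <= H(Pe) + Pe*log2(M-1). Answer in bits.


H(Pe) = -Pe*log2(Pe) - (1-Pe)*log2(1-Pe) = -0.296*log2(0.296) - 0.704*log2(0.704) = 0.519874 + 0.356472 = 0.8763. Pe*log2(M-1) = 0.296*log2(37) = 1.541998. Bound = H(Pe) + Pe*log2(M-1) = 0.519874 + 0.356472 + 1.541998 = 2.4183

2.4183 bits


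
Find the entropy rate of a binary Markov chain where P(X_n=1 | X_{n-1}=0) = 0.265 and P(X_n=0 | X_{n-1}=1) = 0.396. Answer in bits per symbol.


Stationary distribution: pi_0 = p10/(p01+p10) = 0.5991, pi_1 = 0.4009. Entropy rate H' = pi_0*H(p01) + pi_1*H(p10) = 0.5991*0.8342 + 0.4009*0.9686 = 0.8881

0.8881 bits/symbol


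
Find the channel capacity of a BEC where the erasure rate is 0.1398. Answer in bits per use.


C = 1 - epsilon = 1 - 0.1398 = 0.8602

0.8602 bits


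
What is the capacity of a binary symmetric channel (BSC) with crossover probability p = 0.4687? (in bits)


H(p) = -p*log2(p) - (1-p)*log2(1-p) = -0.4687*log2(0.4687) - 0.5313*log2(0.5313) = 0.512413 + 0.484759 = 0.9972. C = 1 - H(p) = 1 - 0.9972 = 0.0028

0.0028 bits


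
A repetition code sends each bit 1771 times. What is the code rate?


Rate = k/n = 1/1771

1/1771


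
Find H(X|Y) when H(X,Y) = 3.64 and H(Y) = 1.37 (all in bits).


H(X|Y) = H(X,Y) - H(Y) = 3.64 - 1.37 = 2.27

2.27 bits


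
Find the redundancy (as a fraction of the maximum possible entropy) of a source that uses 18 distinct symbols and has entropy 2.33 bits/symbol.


H_max = log2(K) = log2(18) = 4.1699 bits/symbol. Redundancy = 1 - H/H_max = 1 - 2.33/4.1699 = 1 - 0.5588 = 0.4412

0.4412


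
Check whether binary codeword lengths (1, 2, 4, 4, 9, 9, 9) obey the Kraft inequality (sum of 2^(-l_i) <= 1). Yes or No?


Kraft sum = sum(2^(-l_i)) = 0.8809, need <= 1. Result: satisfied (a binary prefix-free code with these lengths exists)

Yes


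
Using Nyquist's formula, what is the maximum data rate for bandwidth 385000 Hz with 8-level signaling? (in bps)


Rate = 2 * B * log2(M) = 2 * 385000 * 3.0 = 2310000.0

2310000.0 bps


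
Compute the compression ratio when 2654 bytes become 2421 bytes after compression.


Ratio = original / compressed = 2654 / 2421 = 1.0962

1.0962


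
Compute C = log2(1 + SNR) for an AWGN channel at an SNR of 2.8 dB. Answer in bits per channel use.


SNR_linear = 10^(2.8/10) = 1.9055; C = log2(1 + SNR_linear) = log2(1 + 1.9055) = 1.5388

1.5388 bits/channel use


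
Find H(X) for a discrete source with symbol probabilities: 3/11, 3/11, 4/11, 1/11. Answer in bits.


H = -sum(p_i * log2(p_i)). Terms: -(3/11)*log2(3/11) = 0.511219; -(3/11)*log2(3/11) = 0.511219; -(4/11)*log2(4/11) = 0.530702; -(1/11)*log2(1/11) = 0.314494. H = 0.511219 + 0.511219 + 0.530702 + 0.314494 = 1.8676

1.8676 bits


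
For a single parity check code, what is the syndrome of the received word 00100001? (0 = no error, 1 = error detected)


Syndrome = XOR of all bits = 0 XOR 0 XOR 1 XOR 0 XOR 0 XOR 0 XOR 0 XOR 1 = 0

0


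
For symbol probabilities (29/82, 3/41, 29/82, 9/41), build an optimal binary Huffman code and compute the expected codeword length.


Huffman construction (repeatedly merge the two least-probable nodes; each merge adds 1 bit to every symbol beneath it): 3/41 + 9/41 = 12/41; 12/41 + 29/82 = 53/82; 29/82 + 53/82 = 1. Resulting codeword lengths (in the order the probabilities were given): (2, 3, 1, 3). L_avg = sum(p_i * l_i) = 29/82*2 + 3/41*3 + 29/82*1 + 9/41*3 = 159/82 = 1.939

1.939 bits


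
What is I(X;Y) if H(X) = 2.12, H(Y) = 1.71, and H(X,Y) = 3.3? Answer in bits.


I(X;Y) = H(X) + H(Y) - H(X,Y) = 2.12 + 1.71 - 3.3 = 0.53

0.53 bits


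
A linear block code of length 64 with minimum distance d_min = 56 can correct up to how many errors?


Correction capability = floor((d-1)/2) = floor((56-1)/2) = 27

27 errors


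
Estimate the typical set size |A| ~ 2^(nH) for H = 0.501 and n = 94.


log2|A_typical| = nH = 94 * 0.501 = 47.094, so |A_typical| ~ 2^47.094 = 1.502e+14

1.502e+14


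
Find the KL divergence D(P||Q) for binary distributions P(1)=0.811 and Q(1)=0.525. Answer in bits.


KL = p*log2(p/q) + (1-p)*log2((1-p)/(1-q)) = 0.811*log2(0.811/0.525) + 0.189*log2(0.189/0.475) = 0.2575

0.2575 bits


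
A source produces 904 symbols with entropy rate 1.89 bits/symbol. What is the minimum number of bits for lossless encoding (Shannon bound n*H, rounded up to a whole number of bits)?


Minimum bits >= n * H = 904 * 1.89 = 1708.56, rounded up to a whole number of bits = 1709

1709 bits


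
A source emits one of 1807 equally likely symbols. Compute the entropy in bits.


H = log2(n) = log2(1807) = 10.8194

10.8194 bits


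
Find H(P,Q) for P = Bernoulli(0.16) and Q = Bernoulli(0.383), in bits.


H(P,Q) = -p*log2(q) - (1-p)*log2(1-q). -0.16*log2(0.383) = 0.221533; -0.84*log2(0.617) = 0.585192. H(P,Q) = 0.221533 + 0.585192 = 0.8067

0.8067 bits


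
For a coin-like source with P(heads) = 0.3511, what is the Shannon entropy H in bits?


H = -p*log2(p) - (1-p)*log2(1-p). -0.3511*log2(0.3511) = 0.530177; -0.6489*log2(0.6489) = 0.404869. H = 0.530177 + 0.404869 = 0.935

0.935 bits


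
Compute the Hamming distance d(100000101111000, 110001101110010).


Count differing positions: . ^ . . . ^ . . . . . ^ . ^ . = 4 differences

4


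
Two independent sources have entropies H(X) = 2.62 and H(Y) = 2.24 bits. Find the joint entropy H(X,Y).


For independent variables, H(X,Y) = H(X) + H(Y) = 2.62 + 2.24 = 4.86

4.86 bits


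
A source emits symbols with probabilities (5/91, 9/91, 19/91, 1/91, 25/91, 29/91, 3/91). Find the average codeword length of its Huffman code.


Huffman construction (repeatedly merge the two least-probable nodes; each merge adds 1 bit to every symbol beneath it): 1/91 + 3/91 = 4/91; 4/91 + 5/91 = 9/91; 9/91 + 9/91 = 18/91; 18/91 + 19/91 = 37/91; 25/91 + 29/91 = 54/91; 37/91 + 54/91 = 1. Resulting codeword lengths (in the order the probabilities were given): (4, 3, 2, 5, 2, 2, 5). L_avg = sum(p_i * l_i) = 5/91*4 + 9/91*3 + 19/91*2 + 1/91*5 + 25/91*2 + 29/91*2 + 3/91*5 = 213/91 = 2.3407

2.3407 bits


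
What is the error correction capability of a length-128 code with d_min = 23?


Correction capability = floor((d-1)/2) = floor((23-1)/2) = 11

11 errors


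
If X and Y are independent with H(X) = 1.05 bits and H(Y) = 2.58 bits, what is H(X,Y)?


For independent variables, H(X,Y) = H(X) + H(Y) = 1.05 + 2.58 = 3.63

3.63 bits


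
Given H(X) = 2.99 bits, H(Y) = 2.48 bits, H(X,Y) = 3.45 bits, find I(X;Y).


I(X;Y) = H(X) + H(Y) - H(X,Y) = 2.99 + 2.48 - 3.45 = 2.02

2.02 bits


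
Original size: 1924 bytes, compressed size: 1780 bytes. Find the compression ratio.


Ratio = original / compressed = 1924 / 1780 = 1.0809

1.0809


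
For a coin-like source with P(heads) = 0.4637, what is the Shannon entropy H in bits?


H = -p*log2(p) - (1-p)*log2(1-p). -0.4637*log2(0.4637) = 0.514121; -0.5363*log2(0.5363) = 0.482074. H = 0.514121 + 0.482074 = 0.9962

0.9962 bits


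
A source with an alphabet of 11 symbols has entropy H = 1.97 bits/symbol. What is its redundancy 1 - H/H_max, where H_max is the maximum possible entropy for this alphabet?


H_max = log2(K) = log2(11) = 3.4594 bits/symbol. Redundancy = 1 - H/H_max = 1 - 1.97/3.4594 = 1 - 0.5695 = 0.4305

0.4305


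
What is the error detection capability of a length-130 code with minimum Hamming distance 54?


Detection capability = d_min - 1 = 54 - 1 = 53

53 errors


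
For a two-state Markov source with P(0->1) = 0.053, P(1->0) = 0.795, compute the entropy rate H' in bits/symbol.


Stationary distribution: pi_0 = p10/(p01+p10) = 0.9375, pi_1 = 0.0625. Entropy rate H' = pi_0*H(p01) + pi_1*H(p10) = 0.9375*0.299 + 0.0625*0.7318 = 0.3261

0.3261 bits/symbol


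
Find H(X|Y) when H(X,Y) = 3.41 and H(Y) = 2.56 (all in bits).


H(X|Y) = H(X,Y) - H(Y) = 3.41 - 2.56 = 0.85

0.85 bits


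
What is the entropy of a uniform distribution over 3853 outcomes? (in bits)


H = log2(n) = log2(3853) = 11.9118

11.9118 bits


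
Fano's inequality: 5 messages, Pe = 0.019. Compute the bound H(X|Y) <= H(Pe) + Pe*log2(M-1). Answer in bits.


H(Pe) = -Pe*log2(Pe) - (1-Pe)*log2(1-Pe) = -0.019*log2(0.019) - 0.981*log2(0.981) = 0.108639 + 0.027149 = 0.1358. Pe*log2(M-1) = 0.019*log2(4) = 0.038000. Bound = H(Pe) + Pe*log2(M-1) = 0.108639 + 0.027149 + 0.038000 = 0.1738

0.1738 bits


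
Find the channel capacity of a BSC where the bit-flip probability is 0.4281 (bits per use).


H(p) = -p*log2(p) - (1-p)*log2(1-p) = -0.4281*log2(0.4281) - 0.5719*log2(0.5719) = 0.523986 + 0.461046 = 0.985. C = 1 - H(p) = 1 - 0.985 = 0.015

0.015 bits


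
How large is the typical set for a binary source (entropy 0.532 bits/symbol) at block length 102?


log2|A_typical| = nH = 102 * 0.532 = 54.264, so |A_typical| ~ 2^54.264 = 2.163e+16

2.163e+16


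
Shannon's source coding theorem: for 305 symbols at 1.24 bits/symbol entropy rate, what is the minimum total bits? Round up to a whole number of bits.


Minimum bits >= n * H = 305 * 1.24 = 378.2, rounded up to a whole number of bits = 379

379 bits


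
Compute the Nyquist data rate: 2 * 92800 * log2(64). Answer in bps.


Rate = 2 * B * log2(M) = 2 * 92800 * 6.0 = 1113600.0

1113600.0 bps


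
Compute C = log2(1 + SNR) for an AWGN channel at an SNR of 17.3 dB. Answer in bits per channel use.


SNR_linear = 10^(17.3/10) = 53.7032; C = log2(1 + SNR_linear) = log2(1 + 53.7032) = 5.7736

5.7736 bits/channel use


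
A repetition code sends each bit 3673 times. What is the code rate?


Rate = k/n = 1/3673

1/3673


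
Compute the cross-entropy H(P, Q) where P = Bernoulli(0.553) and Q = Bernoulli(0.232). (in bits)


H(P,Q) = -p*log2(q) - (1-p)*log2(1-q). -0.553*log2(0.232) = 1.165615; -0.447*log2(0.768) = 0.170227. H(P,Q) = 1.165615 + 0.170227 = 1.3358

1.3358 bits


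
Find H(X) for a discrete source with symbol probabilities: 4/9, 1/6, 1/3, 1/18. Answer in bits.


H = -sum(p_i * log2(p_i)). Terms: -(4/9)*log2(4/9) = 0.519967; -(1/6)*log2(1/6) = 0.430827; -(1/3)*log2(1/3) = 0.528321; -(1/18)*log2(1/18) = 0.231663. H = 0.519967 + 0.430827 + 0.528321 + 0.231663 = 1.7108

1.7108 bits


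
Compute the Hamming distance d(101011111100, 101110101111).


Count differing positions: . . . ^ . ^ . ^ . . ^ ^ = 5 differences

5


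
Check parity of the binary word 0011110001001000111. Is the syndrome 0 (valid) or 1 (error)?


Syndrome = XOR of all bits = 0 XOR 0 XOR 1 XOR 1 XOR 1 XOR 1 XOR 0 XOR 0 XOR 0 XOR 1 XOR 0 XOR 0 XOR 1 XOR 0 XOR 0 XOR 0 XOR 1 XOR 1 XOR 1 = 1

1


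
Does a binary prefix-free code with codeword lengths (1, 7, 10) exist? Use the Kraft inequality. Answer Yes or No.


Kraft sum = sum(2^(-l_i)) = 0.5088, need <= 1. Result: satisfied (a binary prefix-free code with these lengths exists)

Yes


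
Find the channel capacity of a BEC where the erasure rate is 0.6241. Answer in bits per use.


C = 1 - epsilon = 1 - 0.6241 = 0.3759

0.3759 bits


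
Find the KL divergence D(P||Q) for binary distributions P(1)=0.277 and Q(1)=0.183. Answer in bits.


KL = p*log2(p/q) + (1-p)*log2((1-p)/(1-q)) = 0.277*log2(0.277/0.183) + 0.723*log2(0.723/0.817) = 0.0382

0.0382 bits


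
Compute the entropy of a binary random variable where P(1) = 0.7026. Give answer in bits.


H = -p*log2(p) - (1-p)*log2(1-p). -0.7026*log2(0.7026) = 0.357781; -0.2974*log2(0.2974) = 0.520308. H = 0.357781 + 0.520308 = 0.8781

0.8781 bits


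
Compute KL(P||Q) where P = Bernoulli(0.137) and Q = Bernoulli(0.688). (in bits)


KL = p*log2(p/q) + (1-p)*log2((1-p)/(1-q)) = 0.137*log2(0.137/0.688) + 0.863*log2(0.863/0.312) = 0.9478

0.9478 bits


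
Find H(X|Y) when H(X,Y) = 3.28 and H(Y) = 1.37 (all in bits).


H(X|Y) = H(X,Y) - H(Y) = 3.28 - 1.37 = 1.91

1.91 bits


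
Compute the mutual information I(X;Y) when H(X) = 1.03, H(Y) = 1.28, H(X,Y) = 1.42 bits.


I(X;Y) = H(X) + H(Y) - H(X,Y) = 1.03 + 1.28 - 1.42 = 0.89

0.89 bits


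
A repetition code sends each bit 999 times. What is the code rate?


Rate = k/n = 1/999

1/999


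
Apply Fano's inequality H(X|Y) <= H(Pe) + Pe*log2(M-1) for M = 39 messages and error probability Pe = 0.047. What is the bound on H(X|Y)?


H(Pe) = -Pe*log2(Pe) - (1-Pe)*log2(1-Pe) = -0.047*log2(0.047) - 0.953*log2(0.953) = 0.207326 + 0.066188 = 0.2735. Pe*log2(M-1) = 0.047*log2(38) = 0.246653. Bound = H(Pe) + Pe*log2(M-1) = 0.207326 + 0.066188 + 0.246653 = 0.5202

0.5202 bits


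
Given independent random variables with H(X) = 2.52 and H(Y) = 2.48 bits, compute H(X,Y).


For independent variables, H(X,Y) = H(X) + H(Y) = 2.52 + 2.48 = 5.0

5.0 bits


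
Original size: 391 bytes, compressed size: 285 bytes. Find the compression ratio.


Ratio = original / compressed = 391 / 285 = 1.3719

1.3719


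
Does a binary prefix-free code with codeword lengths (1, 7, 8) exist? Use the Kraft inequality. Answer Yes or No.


Kraft sum = sum(2^(-l_i)) = 0.5117, need <= 1. Result: satisfied (a binary prefix-free code with these lengths exists)

Yes


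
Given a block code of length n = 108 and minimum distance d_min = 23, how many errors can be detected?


Detection capability = d_min - 1 = 23 - 1 = 22

22 errors


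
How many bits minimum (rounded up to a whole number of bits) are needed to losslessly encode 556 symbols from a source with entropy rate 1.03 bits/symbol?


Minimum bits >= n * H = 556 * 1.03 = 572.68, rounded up to a whole number of bits = 573

573 bits


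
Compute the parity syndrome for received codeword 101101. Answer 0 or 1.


Syndrome = XOR of all bits = 1 XOR 0 XOR 1 XOR 1 XOR 0 XOR 1 = 0

0


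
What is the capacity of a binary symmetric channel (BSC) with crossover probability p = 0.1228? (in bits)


H(p) = -p*log2(p) - (1-p)*log2(1-p) = -0.1228*log2(0.1228) - 0.8772*log2(0.8772) = 0.371546 + 0.165810 = 0.5374. C = 1 - H(p) = 1 - 0.5374 = 0.4626

0.4626 bits


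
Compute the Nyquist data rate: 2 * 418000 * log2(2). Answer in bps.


Rate = 2 * B * log2(M) = 2 * 418000 * 1.0 = 836000.0

836000.0 bps


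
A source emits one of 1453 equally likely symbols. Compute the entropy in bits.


H = log2(n) = log2(1453) = 10.5048

10.5048 bits


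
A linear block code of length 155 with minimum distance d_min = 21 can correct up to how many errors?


Correction capability = floor((d-1)/2) = floor((21-1)/2) = 10

10 errors


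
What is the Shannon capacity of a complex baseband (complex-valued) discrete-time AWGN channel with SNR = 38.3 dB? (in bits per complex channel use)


SNR_linear = 10^(38.3/10) = 6760.8298; C = log2(1 + SNR_linear) = log2(1 + 6760.8298) = 12.7232

12.7232 bits/channel use


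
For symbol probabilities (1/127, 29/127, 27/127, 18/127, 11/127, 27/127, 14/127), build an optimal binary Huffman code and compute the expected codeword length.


Huffman construction (repeatedly merge the two least-probable nodes; each merge adds 1 bit to every symbol beneath it): 1/127 + 11/127 = 12/127; 12/127 + 14/127 = 26/127; 18/127 + 26/127 = 44/127; 27/127 + 27/127 = 54/127; 29/127 + 44/127 = 73/127; 54/127 + 73/127 = 1. Resulting codeword lengths (in the order the probabilities were given): (5, 2, 2, 3, 5, 2, 4). L_avg = sum(p_i * l_i) = 1/127*5 + 29/127*2 + 27/127*2 + 18/127*3 + 11/127*5 + 27/127*2 + 14/127*4 = 336/127 = 2.6457

2.6457 bits


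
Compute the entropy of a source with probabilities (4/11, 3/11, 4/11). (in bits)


H = -sum(p_i * log2(p_i)). Terms: -(4/11)*log2(4/11) = 0.530702; -(3/11)*log2(3/11) = 0.511219; -(4/11)*log2(4/11) = 0.530702. H = 0.530702 + 0.511219 + 0.530702 = 1.5726

1.5726 bits


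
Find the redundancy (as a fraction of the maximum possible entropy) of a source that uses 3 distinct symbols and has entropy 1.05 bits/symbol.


H_max = log2(K) = log2(3) = 1.585 bits/symbol. Redundancy = 1 - H/H_max = 1 - 1.05/1.585 = 1 - 0.6625 = 0.3375

0.3375


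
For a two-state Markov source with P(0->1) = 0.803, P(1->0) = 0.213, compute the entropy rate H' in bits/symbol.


Stationary distribution: pi_0 = p10/(p01+p10) = 0.2096, pi_1 = 0.7904. Entropy rate H' = pi_0*H(p01) + pi_1*H(p10) = 0.2096*0.7159 + 0.7904*0.7472 = 0.7406

0.7406 bits/symbol


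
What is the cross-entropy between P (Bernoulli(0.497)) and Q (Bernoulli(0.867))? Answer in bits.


H(P,Q) = -p*log2(q) - (1-p)*log2(1-q). -0.497*log2(0.867) = 0.102330; -0.503*log2(0.133) = 1.463982. H(P,Q) = 0.102330 + 1.463982 = 1.5663

1.5663 bits


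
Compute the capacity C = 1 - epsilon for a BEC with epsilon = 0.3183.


C = 1 - epsilon = 1 - 0.3183 = 0.6817

0.6817 bits


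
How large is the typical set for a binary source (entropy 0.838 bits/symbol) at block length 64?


log2|A_typical| = nH = 64 * 0.838 = 53.632, so |A_typical| ~ 2^53.632 = 1.396e+16

1.396e+16


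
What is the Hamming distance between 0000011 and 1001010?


Count differing positions: ^ . . ^ . . ^ = 3 differences

3


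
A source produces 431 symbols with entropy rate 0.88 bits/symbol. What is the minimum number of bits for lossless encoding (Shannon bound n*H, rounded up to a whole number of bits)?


Minimum bits >= n * H = 431 * 0.88 = 379.28, rounded up to a whole number of bits = 380

380 bits


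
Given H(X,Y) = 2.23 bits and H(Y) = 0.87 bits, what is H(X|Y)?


H(X|Y) = H(X,Y) - H(Y) = 2.23 - 0.87 = 1.36

1.36 bits


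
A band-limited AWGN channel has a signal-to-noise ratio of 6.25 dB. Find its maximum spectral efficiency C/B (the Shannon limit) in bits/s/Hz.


SNR_linear = 10^(6.25/10) = 4.217; C/B = log2(1 + SNR_linear) = log2(1 + 4.217) = 2.3832

2.3832 bits/s/Hz


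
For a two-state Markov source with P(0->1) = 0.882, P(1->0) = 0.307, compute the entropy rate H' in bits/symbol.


Stationary distribution: pi_0 = p10/(p01+p10) = 0.2582, pi_1 = 0.7418. Entropy rate H' = pi_0*H(p01) + pi_1*H(p10) = 0.2582*0.5236 + 0.7418*0.8897 = 0.7952

0.7952 bits/symbol


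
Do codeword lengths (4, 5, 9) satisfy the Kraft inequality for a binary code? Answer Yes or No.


Kraft sum = sum(2^(-l_i)) = 0.0957, need <= 1. Result: satisfied (a binary prefix-free code with these lengths exists)

Yes


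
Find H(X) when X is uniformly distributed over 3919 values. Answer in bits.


H = log2(n) = log2(3919) = 11.9363

11.9363 bits


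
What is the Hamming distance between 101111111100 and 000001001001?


Count differing positions: ^ . ^ ^ ^ . ^ ^ . ^ . ^ = 8 differences

8


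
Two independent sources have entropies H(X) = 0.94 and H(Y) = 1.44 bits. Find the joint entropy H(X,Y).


For independent variables, H(X,Y) = H(X) + H(Y) = 0.94 + 1.44 = 2.38

2.38 bits


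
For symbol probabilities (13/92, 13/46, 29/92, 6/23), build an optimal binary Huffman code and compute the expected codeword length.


Huffman construction (repeatedly merge the two least-probable nodes; each merge adds 1 bit to every symbol beneath it): 13/92 + 6/23 = 37/92; 13/46 + 29/92 = 55/92; 37/92 + 55/92 = 1. Resulting codeword lengths (in the order the probabilities were given): (2, 2, 2, 2). L_avg = sum(p_i * l_i) = 13/92*2 + 13/46*2 + 29/92*2 + 6/23*2 = 2

2.0 bits


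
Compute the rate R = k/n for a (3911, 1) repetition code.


Rate = k/n = 1/3911

1/3911


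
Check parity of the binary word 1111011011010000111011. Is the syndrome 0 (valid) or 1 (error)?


Syndrome = XOR of all bits = 1 XOR 1 XOR 1 XOR 1 XOR 0 XOR 1 XOR 1 XOR 0 XOR 1 XOR 1 XOR 0 XOR 1 XOR 0 XOR 0 XOR 0 XOR 0 XOR 1 XOR 1 XOR 1 XOR 0 XOR 1 XOR 1 = 0

0


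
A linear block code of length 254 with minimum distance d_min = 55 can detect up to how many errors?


Detection capability = d_min - 1 = 55 - 1 = 54

54 errors


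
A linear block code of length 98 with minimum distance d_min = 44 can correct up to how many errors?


Correction capability = floor((d-1)/2) = floor((44-1)/2) = 21

21 errors


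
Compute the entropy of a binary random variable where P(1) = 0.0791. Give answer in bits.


H = -p*log2(p) - (1-p)*log2(1-p). -0.0791*log2(0.0791) = 0.289520; -0.9209*log2(0.9209) = 0.109480. H = 0.289520 + 0.109480 = 0.399

0.399 bits


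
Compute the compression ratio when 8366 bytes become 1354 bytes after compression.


Ratio = original / compressed = 8366 / 1354 = 6.1787

6.1787


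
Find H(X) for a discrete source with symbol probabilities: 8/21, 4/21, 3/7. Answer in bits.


H = -sum(p_i * log2(p_i)). Terms: -(8/21)*log2(8/21) = 0.530407; -(4/21)*log2(4/21) = 0.455680; -(3/7)*log2(3/7) = 0.523882. H = 0.530407 + 0.455680 + 0.523882 = 1.51

1.51 bits


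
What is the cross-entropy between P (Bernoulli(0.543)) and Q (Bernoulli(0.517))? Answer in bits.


H(P,Q) = -p*log2(q) - (1-p)*log2(1-q). -0.543*log2(0.517) = 0.516808; -0.457*log2(0.483) = 0.479807. H(P,Q) = 0.516808 + 0.479807 = 0.9966

0.9966 bits


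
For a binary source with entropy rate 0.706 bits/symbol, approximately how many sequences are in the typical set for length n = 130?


log2|A_typical| = nH = 130 * 0.706 = 91.78, so |A_typical| ~ 2^91.78 = 4.251e+27

4.251e+27


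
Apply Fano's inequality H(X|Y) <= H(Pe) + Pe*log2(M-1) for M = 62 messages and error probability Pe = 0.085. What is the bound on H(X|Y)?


H(Pe) = -Pe*log2(Pe) - (1-Pe)*log2(1-Pe) = -0.085*log2(0.085) - 0.915*log2(0.915) = 0.302293 + 0.117263 = 0.4196. Pe*log2(M-1) = 0.085*log2(61) = 0.504113. Bound = H(Pe) + Pe*log2(M-1) = 0.302293 + 0.117263 + 0.504113 = 0.9237

0.9237 bits


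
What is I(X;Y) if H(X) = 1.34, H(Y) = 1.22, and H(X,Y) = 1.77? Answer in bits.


I(X;Y) = H(X) + H(Y) - H(X,Y) = 1.34 + 1.22 - 1.77 = 0.79

0.79 bits


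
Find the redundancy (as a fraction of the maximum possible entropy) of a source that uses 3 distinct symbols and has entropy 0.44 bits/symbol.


H_max = log2(K) = log2(3) = 1.585 bits/symbol. Redundancy = 1 - H/H_max = 1 - 0.44/1.585 = 1 - 0.2776 = 0.7224

0.7224


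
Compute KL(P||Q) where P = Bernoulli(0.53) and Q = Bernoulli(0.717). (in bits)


KL = p*log2(p/q) + (1-p)*log2((1-p)/(1-q)) = 0.53*log2(0.53/0.717) + 0.47*log2(0.47/0.283) = 0.1129

0.1129 bits


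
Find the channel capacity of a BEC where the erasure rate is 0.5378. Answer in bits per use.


C = 1 - epsilon = 1 - 0.5378 = 0.4622

0.4622 bits


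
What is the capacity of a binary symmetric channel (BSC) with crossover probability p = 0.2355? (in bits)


H(p) = -p*log2(p) - (1-p)*log2(1-p) = -0.2355*log2(0.2355) - 0.7645*log2(0.7645) = 0.491300 + 0.296176 = 0.7875. C = 1 - H(p) = 1 - 0.7875 = 0.2125

0.2125 bits


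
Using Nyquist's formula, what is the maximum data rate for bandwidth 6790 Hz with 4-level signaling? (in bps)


Rate = 2 * B * log2(M) = 2 * 6790 * 2.0 = 27160.0

27160.0 bps


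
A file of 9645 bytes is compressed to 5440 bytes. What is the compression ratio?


Ratio = original / compressed = 9645 / 5440 = 1.773

1.773


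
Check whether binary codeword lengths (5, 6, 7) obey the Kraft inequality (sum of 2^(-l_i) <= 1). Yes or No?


Kraft sum = sum(2^(-l_i)) = 0.0547, need <= 1. Result: satisfied (a binary prefix-free code with these lengths exists)

Yes


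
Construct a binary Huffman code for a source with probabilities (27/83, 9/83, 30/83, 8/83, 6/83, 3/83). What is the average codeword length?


Huffman construction (repeatedly merge the two least-probable nodes; each merge adds 1 bit to every symbol beneath it): 3/83 + 6/83 = 9/83; 8/83 + 9/83 = 17/83; 9/83 + 17/83 = 26/83; 26/83 + 27/83 = 53/83; 30/83 + 53/83 = 1. Resulting codeword lengths (in the order the probabilities were given): (2, 4, 1, 4, 4, 4). L_avg = sum(p_i * l_i) = 27/83*2 + 9/83*4 + 30/83*1 + 8/83*4 + 6/83*4 + 3/83*4 = 188/83 = 2.2651

2.2651 bits


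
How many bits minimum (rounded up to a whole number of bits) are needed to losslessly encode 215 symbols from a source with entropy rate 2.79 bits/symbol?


Minimum bits >= n * H = 215 * 2.79 = 599.85, rounded up to a whole number of bits = 600

600 bits


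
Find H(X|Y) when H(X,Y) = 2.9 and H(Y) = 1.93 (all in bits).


H(X|Y) = H(X,Y) - H(Y) = 2.9 - 1.93 = 0.97

0.97 bits


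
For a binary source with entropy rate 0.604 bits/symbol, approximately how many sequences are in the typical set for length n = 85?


log2|A_typical| = nH = 85 * 0.604 = 51.34, so |A_typical| ~ 2^51.34 = 2.850e+15

2.850e+15


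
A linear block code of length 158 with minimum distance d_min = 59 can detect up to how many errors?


Detection capability = d_min - 1 = 59 - 1 = 58

58 errors


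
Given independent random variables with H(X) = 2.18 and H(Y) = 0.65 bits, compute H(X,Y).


For independent variables, H(X,Y) = H(X) + H(Y) = 2.18 + 0.65 = 2.83

2.83 bits


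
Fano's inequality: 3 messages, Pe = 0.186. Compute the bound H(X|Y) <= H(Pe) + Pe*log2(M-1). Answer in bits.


H(Pe) = -Pe*log2(Pe) - (1-Pe)*log2(1-Pe) = -0.186*log2(0.186) - 0.814*log2(0.814) = 0.451352 + 0.241676 = 0.693. Pe*log2(M-1) = 0.186*log2(2) = 0.186000. Bound = H(Pe) + Pe*log2(M-1) = 0.451352 + 0.241676 + 0.186000 = 0.879

0.879 bits


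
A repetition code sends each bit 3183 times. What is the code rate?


Rate = k/n = 1/3183

1/3183


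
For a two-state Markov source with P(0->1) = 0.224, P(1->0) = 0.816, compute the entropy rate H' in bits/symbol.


Stationary distribution: pi_0 = p10/(p01+p10) = 0.7846, pi_1 = 0.2154. Entropy rate H' = pi_0*H(p01) + pi_1*H(p10) = 0.7846*0.7674 + 0.2154*0.6887 = 0.7505

0.7505 bits/symbol


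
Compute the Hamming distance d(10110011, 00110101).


Count differing positions: ^ . . . . ^ ^ . = 3 differences

3


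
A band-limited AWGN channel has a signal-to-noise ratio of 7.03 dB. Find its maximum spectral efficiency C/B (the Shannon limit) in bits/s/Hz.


SNR_linear = 10^(7.03/10) = 5.0466; C/B = log2(1 + SNR_linear) = log2(1 + 5.0466) = 2.5961

2.5961 bits/s/Hz


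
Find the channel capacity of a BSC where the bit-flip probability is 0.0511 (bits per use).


H(p) = -p*log2(p) - (1-p)*log2(1-p) = -0.0511*log2(0.0511) - 0.9489*log2(0.9489) = 0.219246 + 0.071805 = 0.2911. C = 1 - H(p) = 1 - 0.2911 = 0.7089

0.7089 bits


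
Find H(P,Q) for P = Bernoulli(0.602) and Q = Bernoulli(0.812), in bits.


H(P,Q) = -p*log2(q) - (1-p)*log2(1-q). -0.602*log2(0.812) = 0.180870; -0.398*log2(0.188) = 0.959656. H(P,Q) = 0.180870 + 0.959656 = 1.1405

1.1405 bits
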